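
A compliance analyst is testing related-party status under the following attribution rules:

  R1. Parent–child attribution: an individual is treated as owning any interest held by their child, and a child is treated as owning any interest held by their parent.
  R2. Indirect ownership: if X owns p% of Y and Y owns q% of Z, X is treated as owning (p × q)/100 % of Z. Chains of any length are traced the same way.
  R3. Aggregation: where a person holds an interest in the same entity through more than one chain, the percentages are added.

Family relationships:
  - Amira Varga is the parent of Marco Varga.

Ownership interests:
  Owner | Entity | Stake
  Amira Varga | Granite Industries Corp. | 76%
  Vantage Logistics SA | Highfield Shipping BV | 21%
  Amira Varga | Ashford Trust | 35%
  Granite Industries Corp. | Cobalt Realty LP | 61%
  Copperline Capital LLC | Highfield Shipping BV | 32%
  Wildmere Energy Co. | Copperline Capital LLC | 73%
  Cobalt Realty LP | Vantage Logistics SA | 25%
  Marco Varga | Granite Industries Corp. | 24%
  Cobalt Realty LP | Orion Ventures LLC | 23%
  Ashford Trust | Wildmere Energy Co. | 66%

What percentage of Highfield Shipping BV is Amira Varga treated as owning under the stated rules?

8.59866%

By parent–child attribution (R1), Amira Varga is treated as also owning Marco Varga's interest in Granite Industries Corp, giving 76% + 24% = 100%.
Chain via Granite Industries Corp. → Cobalt Realty LP → Vantage Logistics SA (R2): 100% × 61% × 25% × 21% = 3.2025% of Highfield Shipping BV.
Chain via Ashford Trust → Wildmere Energy Co. → Copperline Capital LLC (R2): 35% × 66% × 73% × 32% = 5.39616% of Highfield Shipping BV.
Aggregating (R3): 3.2025% + 5.39616% = 8.59866%.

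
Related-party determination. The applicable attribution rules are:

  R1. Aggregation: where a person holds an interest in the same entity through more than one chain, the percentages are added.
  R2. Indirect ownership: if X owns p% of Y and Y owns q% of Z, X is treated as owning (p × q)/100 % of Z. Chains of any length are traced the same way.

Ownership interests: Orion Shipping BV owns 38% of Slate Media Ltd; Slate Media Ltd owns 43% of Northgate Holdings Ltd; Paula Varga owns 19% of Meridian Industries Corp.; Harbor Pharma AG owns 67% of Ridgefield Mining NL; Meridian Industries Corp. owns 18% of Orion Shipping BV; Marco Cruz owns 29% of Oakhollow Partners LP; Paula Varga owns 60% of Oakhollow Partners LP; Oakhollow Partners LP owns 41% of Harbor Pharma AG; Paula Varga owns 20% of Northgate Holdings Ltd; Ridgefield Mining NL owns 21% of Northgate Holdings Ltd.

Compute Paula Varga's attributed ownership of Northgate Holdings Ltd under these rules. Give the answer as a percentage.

Chain via Meridian Industries Corp. → Orion Shipping BV → Slate Media Ltd (R2): 19% × 18% × 38% × 43% = 0.558828% of Northgate Holdings Ltd.
Chain via Oakhollow Partners LP → Harbor Pharma AG → Ridgefield Mining NL (R2): 60% × 41% × 67% × 21% = 3.46122% of Northgate Holdings Ltd.
Direct interest in Northgate Holdings Ltd: 20%.
Aggregating (R1): 0.558828% + 3.46122% + 20% = 24.020048%.

24.020048%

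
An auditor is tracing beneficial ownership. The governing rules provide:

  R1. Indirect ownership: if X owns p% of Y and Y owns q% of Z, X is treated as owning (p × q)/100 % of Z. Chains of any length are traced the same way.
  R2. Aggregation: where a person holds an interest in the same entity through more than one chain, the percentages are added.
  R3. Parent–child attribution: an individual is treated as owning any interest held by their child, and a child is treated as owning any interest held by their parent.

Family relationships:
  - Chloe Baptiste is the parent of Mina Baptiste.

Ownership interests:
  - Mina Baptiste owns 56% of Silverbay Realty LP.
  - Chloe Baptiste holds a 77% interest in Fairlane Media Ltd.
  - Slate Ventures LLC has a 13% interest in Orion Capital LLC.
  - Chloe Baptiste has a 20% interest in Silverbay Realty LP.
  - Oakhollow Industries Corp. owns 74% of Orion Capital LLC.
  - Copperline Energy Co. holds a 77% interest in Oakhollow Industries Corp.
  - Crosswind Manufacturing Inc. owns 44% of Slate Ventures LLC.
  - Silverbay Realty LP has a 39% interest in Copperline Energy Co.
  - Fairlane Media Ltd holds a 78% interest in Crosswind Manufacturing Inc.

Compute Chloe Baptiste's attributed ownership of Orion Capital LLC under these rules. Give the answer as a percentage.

By parent–child attribution (R3), Chloe Baptiste is treated as also owning Mina Baptiste's interest in Silverbay Realty LP, giving 20% + 56% = 76%.
Chain via Fairlane Media Ltd → Crosswind Manufacturing Inc. → Slate Ventures LLC (R1): 77% × 78% × 44% × 13% = 3.435432% of Orion Capital LLC.
Chain via Silverbay Realty LP → Copperline Energy Co. → Oakhollow Industries Corp. (R1): 76% × 39% × 77% × 74% = 16.888872% of Orion Capital LLC.
Aggregating (R2): 3.435432% + 16.888872% = 20.324304%.

20.324304%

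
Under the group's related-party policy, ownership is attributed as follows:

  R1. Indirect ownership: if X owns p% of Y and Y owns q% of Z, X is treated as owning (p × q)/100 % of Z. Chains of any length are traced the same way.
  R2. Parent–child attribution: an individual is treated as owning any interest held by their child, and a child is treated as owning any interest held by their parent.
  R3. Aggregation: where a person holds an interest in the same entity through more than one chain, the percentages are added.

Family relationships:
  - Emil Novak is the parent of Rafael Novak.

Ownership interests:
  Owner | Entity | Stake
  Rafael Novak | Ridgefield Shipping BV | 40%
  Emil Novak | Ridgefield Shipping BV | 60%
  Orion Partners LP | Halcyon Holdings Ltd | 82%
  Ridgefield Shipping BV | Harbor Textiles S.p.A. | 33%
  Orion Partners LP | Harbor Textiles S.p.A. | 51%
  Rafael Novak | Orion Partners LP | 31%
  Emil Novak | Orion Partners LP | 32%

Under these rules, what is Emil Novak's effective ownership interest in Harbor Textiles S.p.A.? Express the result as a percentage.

By parent–child attribution (R2), Emil Novak is treated as also owning Rafael Novak's interest in Orion Partners LP, giving 32% + 31% = 63%.
By parent–child attribution (R2), Emil Novak is treated as also owning Rafael Novak's interest in Ridgefield Shipping BV, giving 60% + 40% = 100%.
Chain via Orion Partners LP (R1): 63% × 51% = 32.13% of Harbor Textiles S.p.A.
Chain via Ridgefield Shipping BV (R1): 100% × 33% = 33% of Harbor Textiles S.p.A.
Aggregating (R3): 32.13% + 33% = 65.13%.

65.13%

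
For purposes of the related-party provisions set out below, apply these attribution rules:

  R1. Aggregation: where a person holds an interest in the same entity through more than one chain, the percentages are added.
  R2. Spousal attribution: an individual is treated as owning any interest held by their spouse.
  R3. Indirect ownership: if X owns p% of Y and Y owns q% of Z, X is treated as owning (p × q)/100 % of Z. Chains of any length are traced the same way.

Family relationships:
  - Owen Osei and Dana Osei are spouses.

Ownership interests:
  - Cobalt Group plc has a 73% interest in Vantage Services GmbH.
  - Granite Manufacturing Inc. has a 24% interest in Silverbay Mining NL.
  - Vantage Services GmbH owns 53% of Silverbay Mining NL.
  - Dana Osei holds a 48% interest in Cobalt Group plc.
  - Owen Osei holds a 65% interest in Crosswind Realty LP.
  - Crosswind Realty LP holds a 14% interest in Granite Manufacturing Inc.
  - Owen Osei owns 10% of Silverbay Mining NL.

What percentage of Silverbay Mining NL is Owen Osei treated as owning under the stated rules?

30.7552%

By spousal attribution (R2), Owen Osei is treated as owning Dana Osei's 48% interest in Cobalt Group plc.
Chain via Crosswind Realty LP → Granite Manufacturing Inc. (R3): 65% × 14% × 24% = 2.184% of Silverbay Mining NL.
Direct interest in Silverbay Mining NL: 10%.
Chain via Cobalt Group plc → Vantage Services GmbH (R3): 48% × 73% × 53% = 18.5712% of Silverbay Mining NL.
Aggregating (R1): 2.184% + 10% + 18.5712% = 30.7552%.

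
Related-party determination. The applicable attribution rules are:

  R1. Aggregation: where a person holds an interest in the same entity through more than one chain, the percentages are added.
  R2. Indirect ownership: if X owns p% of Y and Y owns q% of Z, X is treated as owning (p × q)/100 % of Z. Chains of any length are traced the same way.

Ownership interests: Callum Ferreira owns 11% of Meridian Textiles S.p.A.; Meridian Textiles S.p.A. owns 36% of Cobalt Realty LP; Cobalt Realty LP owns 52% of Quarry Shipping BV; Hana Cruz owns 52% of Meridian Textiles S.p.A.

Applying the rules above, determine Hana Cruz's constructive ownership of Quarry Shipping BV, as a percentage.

Chain via Meridian Textiles S.p.A. → Cobalt Realty LP (R2): 52% × 36% × 52% = 9.7344% of Quarry Shipping BV.

9.7344%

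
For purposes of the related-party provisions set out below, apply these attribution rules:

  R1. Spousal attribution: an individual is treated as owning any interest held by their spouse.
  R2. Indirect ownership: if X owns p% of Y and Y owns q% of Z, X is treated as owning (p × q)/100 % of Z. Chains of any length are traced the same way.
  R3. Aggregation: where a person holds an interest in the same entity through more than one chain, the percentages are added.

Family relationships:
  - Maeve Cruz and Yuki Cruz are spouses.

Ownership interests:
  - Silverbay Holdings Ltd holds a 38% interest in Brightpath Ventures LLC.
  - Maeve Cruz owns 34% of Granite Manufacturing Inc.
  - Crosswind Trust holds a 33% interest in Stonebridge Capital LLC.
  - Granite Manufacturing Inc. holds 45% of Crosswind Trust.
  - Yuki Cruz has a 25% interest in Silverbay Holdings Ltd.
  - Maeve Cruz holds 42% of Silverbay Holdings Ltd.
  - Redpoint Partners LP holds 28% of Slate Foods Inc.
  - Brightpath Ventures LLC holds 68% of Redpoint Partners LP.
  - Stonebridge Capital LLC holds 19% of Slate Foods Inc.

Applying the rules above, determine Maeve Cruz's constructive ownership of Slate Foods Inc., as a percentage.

By spousal attribution (R1), Maeve Cruz is treated as also owning Yuki Cruz's interest in Silverbay Holdings Ltd, giving 42% + 25% = 67%.
Chain via Silverbay Holdings Ltd → Brightpath Ventures LLC → Redpoint Partners LP (R2): 67% × 38% × 68% × 28% = 4.847584% of Slate Foods Inc.
Chain via Granite Manufacturing Inc. → Crosswind Trust → Stonebridge Capital LLC (R2): 34% × 45% × 33% × 19% = 0.95931% of Slate Foods Inc.
Aggregating (R3): 4.847584% + 0.95931% = 5.806894%.

5.806894%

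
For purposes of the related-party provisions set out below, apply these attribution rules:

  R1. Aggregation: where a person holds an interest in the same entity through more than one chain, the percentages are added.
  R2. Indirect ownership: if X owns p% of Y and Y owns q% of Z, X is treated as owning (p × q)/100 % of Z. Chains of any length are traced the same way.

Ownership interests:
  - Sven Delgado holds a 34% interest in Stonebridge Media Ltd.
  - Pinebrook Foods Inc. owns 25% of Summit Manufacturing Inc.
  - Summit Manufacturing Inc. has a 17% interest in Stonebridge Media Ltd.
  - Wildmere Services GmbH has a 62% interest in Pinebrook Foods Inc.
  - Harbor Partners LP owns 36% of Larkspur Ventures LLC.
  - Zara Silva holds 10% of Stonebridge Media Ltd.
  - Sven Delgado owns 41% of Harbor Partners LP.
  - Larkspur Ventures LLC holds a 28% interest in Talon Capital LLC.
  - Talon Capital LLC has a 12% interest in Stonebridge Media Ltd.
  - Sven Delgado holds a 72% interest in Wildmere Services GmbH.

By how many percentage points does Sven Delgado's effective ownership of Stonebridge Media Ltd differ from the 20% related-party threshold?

16.393136

Chain via Harbor Partners LP → Larkspur Ventures LLC → Talon Capital LLC (R2): 41% × 36% × 28% × 12% = 0.495936% of Stonebridge Media Ltd.
Chain via Wildmere Services GmbH → Pinebrook Foods Inc. → Summit Manufacturing Inc. (R2): 72% × 62% × 25% × 17% = 1.8972% of Stonebridge Media Ltd.
Direct interest in Stonebridge Media Ltd: 34%.
Aggregating (R1): 0.495936% + 1.8972% + 34% = 36.393136%.
36.393136% exceeds the 20% threshold by 16.393136 percentage points.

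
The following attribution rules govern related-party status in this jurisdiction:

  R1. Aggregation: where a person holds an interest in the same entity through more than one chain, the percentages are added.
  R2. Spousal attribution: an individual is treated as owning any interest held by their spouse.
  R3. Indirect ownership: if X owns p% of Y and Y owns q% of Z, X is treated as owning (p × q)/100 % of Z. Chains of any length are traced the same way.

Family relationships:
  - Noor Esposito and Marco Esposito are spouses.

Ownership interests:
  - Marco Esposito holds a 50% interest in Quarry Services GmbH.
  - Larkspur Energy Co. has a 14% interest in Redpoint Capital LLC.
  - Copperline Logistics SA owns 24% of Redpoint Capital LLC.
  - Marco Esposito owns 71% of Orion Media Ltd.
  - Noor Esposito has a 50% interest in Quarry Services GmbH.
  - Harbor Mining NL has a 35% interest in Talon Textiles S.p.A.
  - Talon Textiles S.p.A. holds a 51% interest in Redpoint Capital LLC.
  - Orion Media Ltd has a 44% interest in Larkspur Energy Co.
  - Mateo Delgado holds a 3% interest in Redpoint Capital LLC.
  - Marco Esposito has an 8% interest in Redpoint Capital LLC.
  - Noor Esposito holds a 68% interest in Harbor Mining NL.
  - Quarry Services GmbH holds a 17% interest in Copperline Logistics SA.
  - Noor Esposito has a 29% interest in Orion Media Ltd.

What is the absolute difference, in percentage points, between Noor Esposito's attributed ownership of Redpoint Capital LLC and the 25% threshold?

5.378

By spousal attribution (R2), Noor Esposito is treated as also owning Marco Esposito's interest in Orion Media Ltd, giving 29% + 71% = 100%.
By spousal attribution (R2), Noor Esposito is treated as also owning Marco Esposito's interest in Quarry Services GmbH, giving 50% + 50% = 100%.
By spousal attribution (R2), Noor Esposito is treated as owning Marco Esposito's 8% interest in Redpoint Capital LLC.
Chain via Orion Media Ltd → Larkspur Energy Co. (R3): 100% × 44% × 14% = 6.16% of Redpoint Capital LLC.
Chain via Harbor Mining NL → Talon Textiles S.p.A. (R3): 68% × 35% × 51% = 12.138% of Redpoint Capital LLC.
Chain via Quarry Services GmbH → Copperline Logistics SA (R3): 100% × 17% × 24% = 4.08% of Redpoint Capital LLC.
Direct interest in Redpoint Capital LLC: 8%.
Aggregating (R1): 6.16% + 12.138% + 4.08% + 8% = 30.378%.
30.378% exceeds the 25% threshold by 5.378 percentage points.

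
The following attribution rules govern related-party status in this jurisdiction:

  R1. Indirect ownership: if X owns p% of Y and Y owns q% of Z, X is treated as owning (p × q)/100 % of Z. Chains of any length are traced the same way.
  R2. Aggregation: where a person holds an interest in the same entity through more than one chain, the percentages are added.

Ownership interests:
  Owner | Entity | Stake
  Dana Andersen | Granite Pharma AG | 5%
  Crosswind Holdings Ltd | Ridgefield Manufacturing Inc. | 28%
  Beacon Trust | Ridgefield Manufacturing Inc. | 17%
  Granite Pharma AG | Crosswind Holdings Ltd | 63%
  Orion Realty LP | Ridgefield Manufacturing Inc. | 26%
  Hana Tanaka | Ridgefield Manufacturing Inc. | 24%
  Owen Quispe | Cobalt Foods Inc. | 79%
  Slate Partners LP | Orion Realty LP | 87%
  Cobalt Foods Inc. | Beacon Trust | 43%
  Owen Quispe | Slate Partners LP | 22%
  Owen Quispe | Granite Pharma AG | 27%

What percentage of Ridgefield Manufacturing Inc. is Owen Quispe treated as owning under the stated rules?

Chain via Cobalt Foods Inc. → Beacon Trust (R1): 79% × 43% × 17% = 5.7749% of Ridgefield Manufacturing Inc.
Chain via Slate Partners LP → Orion Realty LP (R1): 22% × 87% × 26% = 4.9764% of Ridgefield Manufacturing Inc.
Chain via Granite Pharma AG → Crosswind Holdings Ltd (R1): 27% × 63% × 28% = 4.7628% of Ridgefield Manufacturing Inc.
Aggregating (R2): 5.7749% + 4.9764% + 4.7628% = 15.5141%.

15.5141%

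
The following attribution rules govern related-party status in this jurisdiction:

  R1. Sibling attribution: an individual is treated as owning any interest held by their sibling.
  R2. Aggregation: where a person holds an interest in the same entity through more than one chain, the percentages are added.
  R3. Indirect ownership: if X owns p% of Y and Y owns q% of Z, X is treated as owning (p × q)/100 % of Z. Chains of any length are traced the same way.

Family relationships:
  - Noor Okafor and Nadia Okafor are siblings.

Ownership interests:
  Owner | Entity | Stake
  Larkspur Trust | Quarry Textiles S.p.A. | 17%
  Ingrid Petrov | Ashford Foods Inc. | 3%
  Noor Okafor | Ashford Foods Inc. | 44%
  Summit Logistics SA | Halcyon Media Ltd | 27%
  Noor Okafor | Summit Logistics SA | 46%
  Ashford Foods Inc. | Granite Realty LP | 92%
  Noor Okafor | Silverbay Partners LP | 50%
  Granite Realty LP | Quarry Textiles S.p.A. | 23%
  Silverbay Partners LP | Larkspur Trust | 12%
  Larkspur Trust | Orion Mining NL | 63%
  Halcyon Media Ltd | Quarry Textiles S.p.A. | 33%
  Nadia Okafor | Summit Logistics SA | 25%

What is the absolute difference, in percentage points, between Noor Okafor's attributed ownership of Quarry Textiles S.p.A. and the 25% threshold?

By sibling attribution (R1), Noor Okafor is treated as also owning Nadia Okafor's interest in Summit Logistics SA, giving 46% + 25% = 71%.
Chain via Ashford Foods Inc. → Granite Realty LP (R3): 44% × 92% × 23% = 9.3104% of Quarry Textiles S.p.A.
Chain via Summit Logistics SA → Halcyon Media Ltd (R3): 71% × 27% × 33% = 6.3261% of Quarry Textiles S.p.A.
Chain via Silverbay Partners LP → Larkspur Trust (R3): 50% × 12% × 17% = 1.02% of Quarry Textiles S.p.A.
Aggregating (R2): 9.3104% + 6.3261% + 1.02% = 16.6565%.
16.6565% falls short of the 25% threshold by 8.3435 percentage points.

8.3435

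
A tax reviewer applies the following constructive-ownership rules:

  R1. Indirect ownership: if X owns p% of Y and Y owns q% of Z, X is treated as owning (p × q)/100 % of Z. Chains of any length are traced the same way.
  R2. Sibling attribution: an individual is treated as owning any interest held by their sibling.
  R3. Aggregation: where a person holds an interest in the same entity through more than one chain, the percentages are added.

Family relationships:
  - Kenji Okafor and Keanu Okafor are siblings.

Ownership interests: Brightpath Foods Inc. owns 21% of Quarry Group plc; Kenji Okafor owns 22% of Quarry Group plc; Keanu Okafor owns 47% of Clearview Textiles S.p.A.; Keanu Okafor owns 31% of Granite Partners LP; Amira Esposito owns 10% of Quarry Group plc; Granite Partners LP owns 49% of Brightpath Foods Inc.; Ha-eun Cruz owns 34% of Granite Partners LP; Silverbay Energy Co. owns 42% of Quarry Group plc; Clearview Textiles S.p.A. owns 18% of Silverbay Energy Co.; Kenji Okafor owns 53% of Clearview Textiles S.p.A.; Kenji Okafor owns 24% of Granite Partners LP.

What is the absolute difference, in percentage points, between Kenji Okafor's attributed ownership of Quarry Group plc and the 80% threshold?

44.7805

By sibling attribution (R2), Kenji Okafor is treated as also owning Keanu Okafor's interest in Granite Partners LP, giving 24% + 31% = 55%.
By sibling attribution (R2), Kenji Okafor is treated as also owning Keanu Okafor's interest in Clearview Textiles S.p.A, giving 53% + 47% = 100%.
Chain via Granite Partners LP → Brightpath Foods Inc. (R1): 55% × 49% × 21% = 5.6595% of Quarry Group plc.
Chain via Clearview Textiles S.p.A. → Silverbay Energy Co. (R1): 100% × 18% × 42% = 7.56% of Quarry Group plc.
Direct interest in Quarry Group plc: 22%.
Aggregating (R3): 5.6595% + 7.56% + 22% = 35.2195%.
35.2195% falls short of the 80% threshold by 44.7805 percentage points.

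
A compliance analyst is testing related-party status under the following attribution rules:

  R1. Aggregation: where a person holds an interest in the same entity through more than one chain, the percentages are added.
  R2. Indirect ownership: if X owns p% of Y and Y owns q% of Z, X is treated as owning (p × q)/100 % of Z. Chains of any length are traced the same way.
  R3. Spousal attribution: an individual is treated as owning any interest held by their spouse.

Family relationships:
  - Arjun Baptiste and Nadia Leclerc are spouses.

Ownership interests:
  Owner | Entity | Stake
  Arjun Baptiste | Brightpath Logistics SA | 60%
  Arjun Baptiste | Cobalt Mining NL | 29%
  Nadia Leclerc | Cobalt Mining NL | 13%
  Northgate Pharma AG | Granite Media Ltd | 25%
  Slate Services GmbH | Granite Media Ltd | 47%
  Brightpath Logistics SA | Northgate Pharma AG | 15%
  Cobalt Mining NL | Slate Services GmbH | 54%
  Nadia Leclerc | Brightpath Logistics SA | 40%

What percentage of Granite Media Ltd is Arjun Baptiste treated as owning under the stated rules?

14.4096%

By spousal attribution (R3), Arjun Baptiste is treated as also owning Nadia Leclerc's interest in Cobalt Mining NL, giving 29% + 13% = 42%.
By spousal attribution (R3), Arjun Baptiste is treated as also owning Nadia Leclerc's interest in Brightpath Logistics SA, giving 60% + 40% = 100%.
Chain via Cobalt Mining NL → Slate Services GmbH (R2): 42% × 54% × 47% = 10.6596% of Granite Media Ltd.
Chain via Brightpath Logistics SA → Northgate Pharma AG (R2): 100% × 15% × 25% = 3.75% of Granite Media Ltd.
Aggregating (R1): 10.6596% + 3.75% = 14.4096%.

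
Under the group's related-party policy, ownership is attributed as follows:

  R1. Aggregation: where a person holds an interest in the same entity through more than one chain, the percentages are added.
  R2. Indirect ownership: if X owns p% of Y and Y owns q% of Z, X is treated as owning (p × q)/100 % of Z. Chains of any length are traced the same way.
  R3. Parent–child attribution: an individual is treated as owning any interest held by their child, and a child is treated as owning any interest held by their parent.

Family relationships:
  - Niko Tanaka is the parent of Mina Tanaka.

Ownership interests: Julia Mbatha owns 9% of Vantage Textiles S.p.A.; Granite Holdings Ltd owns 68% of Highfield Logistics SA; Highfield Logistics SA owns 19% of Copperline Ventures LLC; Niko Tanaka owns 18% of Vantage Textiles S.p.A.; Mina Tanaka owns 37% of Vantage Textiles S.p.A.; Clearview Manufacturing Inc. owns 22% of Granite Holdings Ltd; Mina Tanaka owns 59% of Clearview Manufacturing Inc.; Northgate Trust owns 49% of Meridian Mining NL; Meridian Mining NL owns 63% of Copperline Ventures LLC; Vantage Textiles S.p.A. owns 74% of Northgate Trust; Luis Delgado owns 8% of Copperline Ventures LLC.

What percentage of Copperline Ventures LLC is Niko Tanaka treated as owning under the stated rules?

By parent–child attribution (R3), Niko Tanaka is treated as also owning Mina Tanaka's interest in Vantage Textiles S.p.A, giving 18% + 37% = 55%.
By parent–child attribution (R3), Niko Tanaka is treated as owning Mina Tanaka's 59% interest in Clearview Manufacturing Inc.
Chain via Vantage Textiles S.p.A. → Northgate Trust → Meridian Mining NL (R2): 55% × 74% × 49% × 63% = 12.56409% of Copperline Ventures LLC.
Chain via Clearview Manufacturing Inc. → Granite Holdings Ltd → Highfield Logistics SA (R2): 59% × 22% × 68% × 19% = 1.677016% of Copperline Ventures LLC.
Aggregating (R1): 12.56409% + 1.677016% = 14.241106%.

14.241106%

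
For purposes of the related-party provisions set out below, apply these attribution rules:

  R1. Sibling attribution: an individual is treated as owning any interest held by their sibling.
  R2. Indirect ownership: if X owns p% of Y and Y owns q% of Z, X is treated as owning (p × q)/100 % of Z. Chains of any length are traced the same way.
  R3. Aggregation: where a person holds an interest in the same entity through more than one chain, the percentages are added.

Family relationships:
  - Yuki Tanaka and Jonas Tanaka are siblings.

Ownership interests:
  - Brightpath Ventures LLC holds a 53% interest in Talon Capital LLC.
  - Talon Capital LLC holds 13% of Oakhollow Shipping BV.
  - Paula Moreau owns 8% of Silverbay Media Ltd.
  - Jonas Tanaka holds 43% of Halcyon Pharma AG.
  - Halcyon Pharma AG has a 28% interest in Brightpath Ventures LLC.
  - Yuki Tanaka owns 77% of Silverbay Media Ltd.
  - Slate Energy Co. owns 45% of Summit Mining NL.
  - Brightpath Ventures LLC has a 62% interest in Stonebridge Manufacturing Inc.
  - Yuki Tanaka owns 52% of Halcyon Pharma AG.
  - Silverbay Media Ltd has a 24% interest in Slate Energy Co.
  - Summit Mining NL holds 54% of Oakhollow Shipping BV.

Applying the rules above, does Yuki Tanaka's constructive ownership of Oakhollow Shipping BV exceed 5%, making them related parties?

By sibling attribution (R1), Yuki Tanaka is treated as also owning Jonas Tanaka's interest in Halcyon Pharma AG, giving 52% + 43% = 95%.
Chain via Halcyon Pharma AG → Brightpath Ventures LLC → Talon Capital LLC (R2): 95% × 28% × 53% × 13% = 1.83274% of Oakhollow Shipping BV.
Chain via Silverbay Media Ltd → Slate Energy Co. → Summit Mining NL (R2): 77% × 24% × 45% × 54% = 4.49064% of Oakhollow Shipping BV.
Aggregating (R3): 1.83274% + 4.49064% = 6.32338%.
6.32338% exceeds the 5% threshold, so Yuki is a related party to Oakhollow Shipping BV.

Yes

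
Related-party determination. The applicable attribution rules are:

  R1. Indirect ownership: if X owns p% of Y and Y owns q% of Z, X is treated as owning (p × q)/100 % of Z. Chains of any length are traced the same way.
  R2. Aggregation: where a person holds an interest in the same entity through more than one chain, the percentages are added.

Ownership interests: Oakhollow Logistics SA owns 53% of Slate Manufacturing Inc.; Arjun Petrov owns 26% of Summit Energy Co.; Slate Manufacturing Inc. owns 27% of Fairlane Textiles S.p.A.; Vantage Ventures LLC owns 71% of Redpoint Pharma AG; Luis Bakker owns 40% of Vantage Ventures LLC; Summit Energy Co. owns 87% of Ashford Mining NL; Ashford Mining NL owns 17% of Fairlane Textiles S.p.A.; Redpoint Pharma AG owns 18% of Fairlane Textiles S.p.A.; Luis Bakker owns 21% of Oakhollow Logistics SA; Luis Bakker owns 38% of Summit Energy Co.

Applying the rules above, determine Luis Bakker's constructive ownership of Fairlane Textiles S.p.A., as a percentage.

Chain via Vantage Ventures LLC → Redpoint Pharma AG (R1): 40% × 71% × 18% = 5.112% of Fairlane Textiles S.p.A.
Chain via Oakhollow Logistics SA → Slate Manufacturing Inc. (R1): 21% × 53% × 27% = 3.0051% of Fairlane Textiles S.p.A.
Chain via Summit Energy Co. → Ashford Mining NL (R1): 38% × 87% × 17% = 5.6202% of Fairlane Textiles S.p.A.
Aggregating (R2): 5.112% + 3.0051% + 5.6202% = 13.7373%.

13.7373%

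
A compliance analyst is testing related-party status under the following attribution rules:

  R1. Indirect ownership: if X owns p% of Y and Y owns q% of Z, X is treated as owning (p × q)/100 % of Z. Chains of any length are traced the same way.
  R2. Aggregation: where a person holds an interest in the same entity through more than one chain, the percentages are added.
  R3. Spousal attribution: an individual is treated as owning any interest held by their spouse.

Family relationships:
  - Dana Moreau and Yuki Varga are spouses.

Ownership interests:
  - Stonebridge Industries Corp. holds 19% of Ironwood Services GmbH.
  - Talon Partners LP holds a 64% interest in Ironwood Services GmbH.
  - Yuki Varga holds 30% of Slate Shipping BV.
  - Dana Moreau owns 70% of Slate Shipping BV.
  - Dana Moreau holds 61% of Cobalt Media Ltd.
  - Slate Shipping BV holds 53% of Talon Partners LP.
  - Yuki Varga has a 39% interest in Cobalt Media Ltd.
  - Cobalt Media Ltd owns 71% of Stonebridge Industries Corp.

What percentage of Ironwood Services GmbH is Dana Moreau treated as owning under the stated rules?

By spousal attribution (R3), Dana Moreau is treated as also owning Yuki Varga's interest in Cobalt Media Ltd, giving 61% + 39% = 100%.
By spousal attribution (R3), Dana Moreau is treated as also owning Yuki Varga's interest in Slate Shipping BV, giving 70% + 30% = 100%.
Chain via Cobalt Media Ltd → Stonebridge Industries Corp. (R1): 100% × 71% × 19% = 13.49% of Ironwood Services GmbH.
Chain via Slate Shipping BV → Talon Partners LP (R1): 100% × 53% × 64% = 33.92% of Ironwood Services GmbH.
Aggregating (R2): 13.49% + 33.92% = 47.41%.

47.41%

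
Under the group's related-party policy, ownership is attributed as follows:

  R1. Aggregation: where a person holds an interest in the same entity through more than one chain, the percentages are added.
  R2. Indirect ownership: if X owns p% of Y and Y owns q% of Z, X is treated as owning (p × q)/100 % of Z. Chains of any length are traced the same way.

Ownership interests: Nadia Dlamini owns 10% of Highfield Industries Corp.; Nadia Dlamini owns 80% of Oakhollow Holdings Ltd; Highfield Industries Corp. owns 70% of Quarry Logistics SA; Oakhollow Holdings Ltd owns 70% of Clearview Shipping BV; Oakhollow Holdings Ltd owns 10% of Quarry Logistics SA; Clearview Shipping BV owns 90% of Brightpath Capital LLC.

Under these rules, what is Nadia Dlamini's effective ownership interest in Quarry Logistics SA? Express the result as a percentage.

15%

Chain via Highfield Industries Corp. (R2): 10% × 70% = 7% of Quarry Logistics SA.
Chain via Oakhollow Holdings Ltd (R2): 80% × 10% = 8% of Quarry Logistics SA.
Aggregating (R1): 7% + 8% = 15%.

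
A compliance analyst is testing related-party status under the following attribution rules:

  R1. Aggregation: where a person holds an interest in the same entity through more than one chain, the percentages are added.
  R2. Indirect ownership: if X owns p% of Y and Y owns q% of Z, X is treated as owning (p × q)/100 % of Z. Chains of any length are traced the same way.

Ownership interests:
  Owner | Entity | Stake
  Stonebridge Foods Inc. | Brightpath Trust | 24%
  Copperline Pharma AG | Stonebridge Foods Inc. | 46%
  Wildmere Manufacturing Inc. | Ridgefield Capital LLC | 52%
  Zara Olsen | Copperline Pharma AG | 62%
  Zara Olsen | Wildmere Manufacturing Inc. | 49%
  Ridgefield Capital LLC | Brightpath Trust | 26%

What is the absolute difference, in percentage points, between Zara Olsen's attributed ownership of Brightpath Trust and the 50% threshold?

Chain via Wildmere Manufacturing Inc. → Ridgefield Capital LLC (R2): 49% × 52% × 26% = 6.6248% of Brightpath Trust.
Chain via Copperline Pharma AG → Stonebridge Foods Inc. (R2): 62% × 46% × 24% = 6.8448% of Brightpath Trust.
Aggregating (R1): 6.6248% + 6.8448% = 13.4696%.
13.4696% falls short of the 50% threshold by 36.5304 percentage points.

36.5304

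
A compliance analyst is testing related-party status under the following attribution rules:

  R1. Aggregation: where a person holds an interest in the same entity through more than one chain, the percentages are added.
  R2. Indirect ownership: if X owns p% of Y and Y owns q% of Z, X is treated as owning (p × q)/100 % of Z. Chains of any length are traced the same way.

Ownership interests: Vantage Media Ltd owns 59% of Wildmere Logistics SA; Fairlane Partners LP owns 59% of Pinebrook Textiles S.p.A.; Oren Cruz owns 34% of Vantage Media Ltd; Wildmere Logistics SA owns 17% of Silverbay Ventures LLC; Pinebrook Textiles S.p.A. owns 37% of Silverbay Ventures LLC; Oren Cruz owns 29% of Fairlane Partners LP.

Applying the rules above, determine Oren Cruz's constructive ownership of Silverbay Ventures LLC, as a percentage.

9.7409%

Chain via Fairlane Partners LP → Pinebrook Textiles S.p.A. (R2): 29% × 59% × 37% = 6.3307% of Silverbay Ventures LLC.
Chain via Vantage Media Ltd → Wildmere Logistics SA (R2): 34% × 59% × 17% = 3.4102% of Silverbay Ventures LLC.
Aggregating (R1): 6.3307% + 3.4102% = 9.7409%.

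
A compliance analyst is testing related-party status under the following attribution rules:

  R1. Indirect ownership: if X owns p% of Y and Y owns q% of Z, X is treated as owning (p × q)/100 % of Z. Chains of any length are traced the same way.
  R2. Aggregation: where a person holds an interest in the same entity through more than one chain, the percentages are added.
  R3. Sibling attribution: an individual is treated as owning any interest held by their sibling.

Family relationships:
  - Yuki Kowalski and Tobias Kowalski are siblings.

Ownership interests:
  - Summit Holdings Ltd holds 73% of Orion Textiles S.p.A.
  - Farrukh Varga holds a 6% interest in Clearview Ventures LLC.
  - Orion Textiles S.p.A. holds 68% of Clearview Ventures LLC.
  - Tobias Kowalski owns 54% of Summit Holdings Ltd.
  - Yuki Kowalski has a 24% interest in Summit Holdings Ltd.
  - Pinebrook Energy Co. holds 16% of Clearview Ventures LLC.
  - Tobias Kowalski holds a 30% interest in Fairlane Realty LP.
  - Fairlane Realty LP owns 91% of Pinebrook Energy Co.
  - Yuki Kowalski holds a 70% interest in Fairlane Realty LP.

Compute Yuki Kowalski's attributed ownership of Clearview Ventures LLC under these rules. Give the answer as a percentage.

By sibling attribution (R3), Yuki Kowalski is treated as also owning Tobias Kowalski's interest in Summit Holdings Ltd, giving 24% + 54% = 78%.
By sibling attribution (R3), Yuki Kowalski is treated as also owning Tobias Kowalski's interest in Fairlane Realty LP, giving 70% + 30% = 100%.
Chain via Summit Holdings Ltd → Orion Textiles S.p.A. (R1): 78% × 73% × 68% = 38.7192% of Clearview Ventures LLC.
Chain via Fairlane Realty LP → Pinebrook Energy Co. (R1): 100% × 91% × 16% = 14.56% of Clearview Ventures LLC.
Aggregating (R2): 38.7192% + 14.56% = 53.2792%.

53.2792%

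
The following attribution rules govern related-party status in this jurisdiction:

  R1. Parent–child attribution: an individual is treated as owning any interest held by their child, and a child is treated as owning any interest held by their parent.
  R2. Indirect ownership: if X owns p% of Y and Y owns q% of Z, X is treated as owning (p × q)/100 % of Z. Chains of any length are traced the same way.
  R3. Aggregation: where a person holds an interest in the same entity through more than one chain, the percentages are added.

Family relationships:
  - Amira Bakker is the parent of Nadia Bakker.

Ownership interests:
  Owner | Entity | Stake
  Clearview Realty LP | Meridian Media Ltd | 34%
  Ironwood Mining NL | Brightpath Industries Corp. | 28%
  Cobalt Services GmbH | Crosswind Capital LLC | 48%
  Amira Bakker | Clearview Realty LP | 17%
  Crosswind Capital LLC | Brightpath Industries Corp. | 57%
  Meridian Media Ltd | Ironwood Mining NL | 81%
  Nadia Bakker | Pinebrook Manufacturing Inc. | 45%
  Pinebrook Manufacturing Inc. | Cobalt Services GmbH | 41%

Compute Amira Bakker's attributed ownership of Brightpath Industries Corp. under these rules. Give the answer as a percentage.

By parent–child attribution (R1), Amira Bakker is treated as owning Nadia Bakker's 45% interest in Pinebrook Manufacturing Inc.
Chain via Clearview Realty LP → Meridian Media Ltd → Ironwood Mining NL (R2): 17% × 34% × 81% × 28% = 1.310904% of Brightpath Industries Corp.
Chain via Pinebrook Manufacturing Inc. → Cobalt Services GmbH → Crosswind Capital LLC (R2): 45% × 41% × 48% × 57% = 5.04792% of Brightpath Industries Corp.
Aggregating (R3): 1.310904% + 5.04792% = 6.358824%.

6.358824%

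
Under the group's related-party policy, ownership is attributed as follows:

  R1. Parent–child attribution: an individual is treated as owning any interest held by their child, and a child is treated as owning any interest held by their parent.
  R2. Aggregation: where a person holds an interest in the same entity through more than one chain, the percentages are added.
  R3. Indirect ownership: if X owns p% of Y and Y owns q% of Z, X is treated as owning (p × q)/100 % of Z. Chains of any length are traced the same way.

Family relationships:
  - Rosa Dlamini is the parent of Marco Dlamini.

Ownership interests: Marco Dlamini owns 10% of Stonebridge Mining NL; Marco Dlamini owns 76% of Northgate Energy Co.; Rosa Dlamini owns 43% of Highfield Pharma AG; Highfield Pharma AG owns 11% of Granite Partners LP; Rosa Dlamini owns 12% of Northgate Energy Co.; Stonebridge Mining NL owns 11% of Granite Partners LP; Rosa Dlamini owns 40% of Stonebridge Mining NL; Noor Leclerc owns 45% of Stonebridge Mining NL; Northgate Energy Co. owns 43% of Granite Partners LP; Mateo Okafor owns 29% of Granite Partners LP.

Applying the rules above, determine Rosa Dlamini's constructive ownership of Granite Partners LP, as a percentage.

By parent–child attribution (R1), Rosa Dlamini is treated as also owning Marco Dlamini's interest in Stonebridge Mining NL, giving 40% + 10% = 50%.
By parent–child attribution (R1), Rosa Dlamini is treated as also owning Marco Dlamini's interest in Northgate Energy Co, giving 12% + 76% = 88%.
Chain via Highfield Pharma AG (R3): 43% × 11% = 4.73% of Granite Partners LP.
Chain via Stonebridge Mining NL (R3): 50% × 11% = 5.5% of Granite Partners LP.
Chain via Northgate Energy Co. (R3): 88% × 43% = 37.84% of Granite Partners LP.
Aggregating (R2): 4.73% + 5.5% + 37.84% = 48.07%.

48.07%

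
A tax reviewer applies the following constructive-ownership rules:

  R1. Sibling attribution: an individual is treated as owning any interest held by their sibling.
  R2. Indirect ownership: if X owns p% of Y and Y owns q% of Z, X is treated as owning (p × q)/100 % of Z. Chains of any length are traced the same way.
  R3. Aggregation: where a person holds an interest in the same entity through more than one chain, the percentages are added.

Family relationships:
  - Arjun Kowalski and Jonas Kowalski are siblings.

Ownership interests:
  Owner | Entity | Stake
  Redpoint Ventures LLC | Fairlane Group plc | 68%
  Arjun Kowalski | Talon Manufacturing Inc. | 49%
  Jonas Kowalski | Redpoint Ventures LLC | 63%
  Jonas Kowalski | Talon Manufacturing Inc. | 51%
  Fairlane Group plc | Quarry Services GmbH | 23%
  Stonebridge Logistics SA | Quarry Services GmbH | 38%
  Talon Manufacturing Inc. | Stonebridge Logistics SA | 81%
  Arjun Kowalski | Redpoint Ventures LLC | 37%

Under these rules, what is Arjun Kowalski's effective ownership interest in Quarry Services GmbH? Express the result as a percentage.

46.42%

By sibling attribution (R1), Arjun Kowalski is treated as also owning Jonas Kowalski's interest in Talon Manufacturing Inc, giving 49% + 51% = 100%.
By sibling attribution (R1), Arjun Kowalski is treated as also owning Jonas Kowalski's interest in Redpoint Ventures LLC, giving 37% + 63% = 100%.
Chain via Talon Manufacturing Inc. → Stonebridge Logistics SA (R2): 100% × 81% × 38% = 30.78% of Quarry Services GmbH.
Chain via Redpoint Ventures LLC → Fairlane Group plc (R2): 100% × 68% × 23% = 15.64% of Quarry Services GmbH.
Aggregating (R3): 30.78% + 15.64% = 46.42%.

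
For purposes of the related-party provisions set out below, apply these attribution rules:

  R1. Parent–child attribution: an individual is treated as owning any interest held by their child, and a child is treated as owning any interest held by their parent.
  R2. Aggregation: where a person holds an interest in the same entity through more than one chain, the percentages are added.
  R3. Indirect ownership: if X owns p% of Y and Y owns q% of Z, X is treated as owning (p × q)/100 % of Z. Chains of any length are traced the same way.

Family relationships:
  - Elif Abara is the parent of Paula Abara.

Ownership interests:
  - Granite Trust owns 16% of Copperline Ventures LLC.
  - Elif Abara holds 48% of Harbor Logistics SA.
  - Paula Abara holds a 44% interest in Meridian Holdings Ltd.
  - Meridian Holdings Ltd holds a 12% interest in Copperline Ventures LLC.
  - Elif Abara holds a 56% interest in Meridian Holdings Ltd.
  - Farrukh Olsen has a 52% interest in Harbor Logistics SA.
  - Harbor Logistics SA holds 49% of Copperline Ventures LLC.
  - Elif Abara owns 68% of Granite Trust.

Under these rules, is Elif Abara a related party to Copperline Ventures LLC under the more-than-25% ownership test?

Yes

By parent–child attribution (R1), Elif Abara is treated as also owning Paula Abara's interest in Meridian Holdings Ltd, giving 56% + 44% = 100%.
Chain via Granite Trust (R3): 68% × 16% = 10.88% of Copperline Ventures LLC.
Chain via Harbor Logistics SA (R3): 48% × 49% = 23.52% of Copperline Ventures LLC.
Chain via Meridian Holdings Ltd (R3): 100% × 12% = 12% of Copperline Ventures LLC.
Aggregating (R2): 10.88% + 23.52% + 12% = 46.4%.
46.4% exceeds the 25% threshold, so Elif is a related party to Copperline Ventures LLC.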